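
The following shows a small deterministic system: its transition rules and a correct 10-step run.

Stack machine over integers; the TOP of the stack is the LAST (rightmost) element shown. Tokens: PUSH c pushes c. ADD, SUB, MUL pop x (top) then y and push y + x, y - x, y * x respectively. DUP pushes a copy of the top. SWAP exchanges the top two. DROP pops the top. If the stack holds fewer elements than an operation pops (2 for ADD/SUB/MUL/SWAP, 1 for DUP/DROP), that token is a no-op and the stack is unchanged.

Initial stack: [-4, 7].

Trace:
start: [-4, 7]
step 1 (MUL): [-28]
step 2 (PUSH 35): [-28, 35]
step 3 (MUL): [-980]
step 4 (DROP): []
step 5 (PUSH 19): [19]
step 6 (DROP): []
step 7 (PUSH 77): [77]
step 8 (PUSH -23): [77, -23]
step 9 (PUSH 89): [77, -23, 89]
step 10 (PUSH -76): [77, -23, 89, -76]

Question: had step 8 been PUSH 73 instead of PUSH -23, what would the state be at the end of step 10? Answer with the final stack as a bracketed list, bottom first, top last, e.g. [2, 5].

(re-executing from step 8 with the substitution; state before step 8: [77])
step 8 (PUSH 73): [77, 73]
step 9 (PUSH 89): [77, 73, 89]
step 10 (PUSH -76): [77, 73, 89, -76]

[77, 73, 89, -76]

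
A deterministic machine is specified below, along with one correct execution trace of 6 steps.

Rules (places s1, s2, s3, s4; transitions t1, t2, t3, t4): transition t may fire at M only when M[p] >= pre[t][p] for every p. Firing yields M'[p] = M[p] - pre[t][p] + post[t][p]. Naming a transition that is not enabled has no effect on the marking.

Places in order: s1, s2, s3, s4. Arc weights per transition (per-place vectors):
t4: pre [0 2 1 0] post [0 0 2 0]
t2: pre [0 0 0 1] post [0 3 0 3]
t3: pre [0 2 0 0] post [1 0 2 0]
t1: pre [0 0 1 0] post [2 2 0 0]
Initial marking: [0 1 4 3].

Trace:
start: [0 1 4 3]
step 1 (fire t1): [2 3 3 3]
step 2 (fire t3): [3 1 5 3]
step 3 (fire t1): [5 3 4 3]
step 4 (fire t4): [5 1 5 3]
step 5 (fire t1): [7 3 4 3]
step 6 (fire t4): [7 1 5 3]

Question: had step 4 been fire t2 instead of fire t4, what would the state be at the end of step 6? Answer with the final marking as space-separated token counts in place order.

(re-executing from step 4 with the substitution; state before step 4: [5 3 4 3])
step 4 (fire t2): [5 6 4 5]
step 5 (fire t1): [7 8 3 5]
step 6 (fire t4): [7 6 4 5]

7 6 4 5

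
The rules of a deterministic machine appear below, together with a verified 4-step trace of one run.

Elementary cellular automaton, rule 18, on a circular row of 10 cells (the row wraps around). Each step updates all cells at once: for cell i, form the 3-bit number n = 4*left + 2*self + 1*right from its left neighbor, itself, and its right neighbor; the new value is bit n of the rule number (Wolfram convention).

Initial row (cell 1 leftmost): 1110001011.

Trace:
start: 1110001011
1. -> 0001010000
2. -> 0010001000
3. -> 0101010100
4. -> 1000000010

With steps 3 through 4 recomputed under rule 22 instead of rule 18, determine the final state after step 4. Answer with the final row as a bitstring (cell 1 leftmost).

(re-executing steps 3..4 under rule 22; state before step 3: 0010001000)
3. -> 0111011100
4. -> 1000000010

1000000010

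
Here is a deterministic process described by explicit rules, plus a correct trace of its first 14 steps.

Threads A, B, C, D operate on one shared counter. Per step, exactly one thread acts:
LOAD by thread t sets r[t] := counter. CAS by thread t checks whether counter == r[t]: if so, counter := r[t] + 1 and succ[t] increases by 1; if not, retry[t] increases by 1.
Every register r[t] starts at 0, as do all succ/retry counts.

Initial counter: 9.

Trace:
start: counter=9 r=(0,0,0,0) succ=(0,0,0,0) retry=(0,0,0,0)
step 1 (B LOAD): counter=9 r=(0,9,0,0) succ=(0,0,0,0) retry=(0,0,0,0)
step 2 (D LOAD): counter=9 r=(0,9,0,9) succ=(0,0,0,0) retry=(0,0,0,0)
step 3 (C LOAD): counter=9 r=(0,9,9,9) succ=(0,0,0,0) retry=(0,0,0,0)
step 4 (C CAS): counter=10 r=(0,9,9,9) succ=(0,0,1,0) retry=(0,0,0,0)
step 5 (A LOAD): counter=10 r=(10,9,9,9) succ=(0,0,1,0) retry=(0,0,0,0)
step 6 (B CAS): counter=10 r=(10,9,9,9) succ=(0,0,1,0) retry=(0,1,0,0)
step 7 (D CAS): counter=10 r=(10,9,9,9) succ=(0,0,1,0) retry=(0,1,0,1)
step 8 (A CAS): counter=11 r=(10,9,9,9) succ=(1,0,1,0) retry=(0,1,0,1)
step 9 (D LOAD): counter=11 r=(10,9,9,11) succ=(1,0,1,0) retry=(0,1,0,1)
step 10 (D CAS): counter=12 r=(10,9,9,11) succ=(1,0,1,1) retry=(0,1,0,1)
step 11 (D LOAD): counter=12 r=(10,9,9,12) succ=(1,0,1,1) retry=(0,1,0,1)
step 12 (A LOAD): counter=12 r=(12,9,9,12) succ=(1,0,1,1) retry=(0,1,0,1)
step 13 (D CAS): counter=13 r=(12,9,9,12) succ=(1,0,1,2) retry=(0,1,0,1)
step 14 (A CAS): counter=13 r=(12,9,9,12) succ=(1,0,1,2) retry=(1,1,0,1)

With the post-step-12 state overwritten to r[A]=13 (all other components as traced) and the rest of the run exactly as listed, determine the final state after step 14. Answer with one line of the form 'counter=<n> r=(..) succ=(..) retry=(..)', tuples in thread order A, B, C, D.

counter=14 r=(13,9,9,12) succ=(2,0,1,2) retry=(0,1,0,1)

state after step 12 := counter=12 r=(13,9,9,12) succ=(1,0,1,1) retry=(0,1,0,1)
step 13 (D CAS): counter=13 r=(13,9,9,12) succ=(1,0,1,2) retry=(0,1,0,1)
step 14 (A CAS): counter=14 r=(13,9,9,12) succ=(2,0,1,2) retry=(0,1,0,1)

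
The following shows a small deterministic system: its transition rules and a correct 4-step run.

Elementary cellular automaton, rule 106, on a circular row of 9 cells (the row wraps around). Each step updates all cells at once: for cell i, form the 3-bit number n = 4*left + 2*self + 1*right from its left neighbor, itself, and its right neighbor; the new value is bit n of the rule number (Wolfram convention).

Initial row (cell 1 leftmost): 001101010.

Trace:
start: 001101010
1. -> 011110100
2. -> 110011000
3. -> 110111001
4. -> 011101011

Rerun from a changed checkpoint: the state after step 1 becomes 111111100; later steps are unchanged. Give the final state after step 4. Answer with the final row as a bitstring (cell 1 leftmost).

100010110

state after step 1 := 111111100
2. -> 100000101
3. -> 100001011
4. -> 100010110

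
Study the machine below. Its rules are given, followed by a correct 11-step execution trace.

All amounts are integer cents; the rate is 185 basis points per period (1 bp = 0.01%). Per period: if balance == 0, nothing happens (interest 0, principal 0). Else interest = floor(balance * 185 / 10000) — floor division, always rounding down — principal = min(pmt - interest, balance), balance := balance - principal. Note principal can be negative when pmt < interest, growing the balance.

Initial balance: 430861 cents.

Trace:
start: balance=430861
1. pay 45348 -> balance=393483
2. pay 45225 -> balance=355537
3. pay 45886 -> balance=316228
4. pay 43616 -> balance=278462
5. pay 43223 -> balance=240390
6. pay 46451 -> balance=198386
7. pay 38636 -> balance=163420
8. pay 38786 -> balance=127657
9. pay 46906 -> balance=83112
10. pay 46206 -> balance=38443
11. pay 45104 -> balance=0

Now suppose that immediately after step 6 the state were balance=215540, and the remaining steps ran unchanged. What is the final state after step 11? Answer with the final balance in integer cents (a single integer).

state after step 6 := balance=215540
7. pay 38636 -> balance=180891
8. pay 38786 -> balance=145451
9. pay 46906 -> balance=101235
10. pay 46206 -> balance=56901
11. pay 45104 -> balance=12849

12849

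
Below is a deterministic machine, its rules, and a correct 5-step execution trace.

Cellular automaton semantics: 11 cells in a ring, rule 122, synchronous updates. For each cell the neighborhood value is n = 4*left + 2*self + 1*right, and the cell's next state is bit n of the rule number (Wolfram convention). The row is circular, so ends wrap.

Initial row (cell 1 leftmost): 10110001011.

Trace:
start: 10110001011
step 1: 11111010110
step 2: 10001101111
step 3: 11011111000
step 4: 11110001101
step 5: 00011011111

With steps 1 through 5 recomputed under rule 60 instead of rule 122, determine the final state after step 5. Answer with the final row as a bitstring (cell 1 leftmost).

(re-executing steps 1..5 under rule 60; state before step 1: 10110001011)
step 1: 01101001110
step 2: 01011101001
step 3: 11110011101
step 4: 00001010011
step 5: 10001111010

10001111010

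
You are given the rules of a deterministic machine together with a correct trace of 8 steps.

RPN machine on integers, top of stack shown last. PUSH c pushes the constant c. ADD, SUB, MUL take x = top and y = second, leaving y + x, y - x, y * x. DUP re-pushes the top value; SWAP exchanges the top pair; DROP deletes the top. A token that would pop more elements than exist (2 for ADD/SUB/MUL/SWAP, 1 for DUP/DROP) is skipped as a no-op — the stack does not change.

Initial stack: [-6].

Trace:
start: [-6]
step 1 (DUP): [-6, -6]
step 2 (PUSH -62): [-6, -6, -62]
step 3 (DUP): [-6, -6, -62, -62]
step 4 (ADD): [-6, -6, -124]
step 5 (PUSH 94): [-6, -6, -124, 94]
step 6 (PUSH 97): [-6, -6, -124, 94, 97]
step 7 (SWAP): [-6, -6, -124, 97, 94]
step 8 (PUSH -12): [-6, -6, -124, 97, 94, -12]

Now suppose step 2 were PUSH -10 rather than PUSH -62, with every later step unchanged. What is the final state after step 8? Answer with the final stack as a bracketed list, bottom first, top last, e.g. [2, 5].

[-6, -6, -20, 97, 94, -12]

(re-executing from step 2 with the substitution; state before step 2: [-6, -6])
step 2 (PUSH -10): [-6, -6, -10]
step 3 (DUP): [-6, -6, -10, -10]
step 4 (ADD): [-6, -6, -20]
step 5 (PUSH 94): [-6, -6, -20, 94]
step 6 (PUSH 97): [-6, -6, -20, 94, 97]
step 7 (SWAP): [-6, -6, -20, 97, 94]
step 8 (PUSH -12): [-6, -6, -20, 97, 94, -12]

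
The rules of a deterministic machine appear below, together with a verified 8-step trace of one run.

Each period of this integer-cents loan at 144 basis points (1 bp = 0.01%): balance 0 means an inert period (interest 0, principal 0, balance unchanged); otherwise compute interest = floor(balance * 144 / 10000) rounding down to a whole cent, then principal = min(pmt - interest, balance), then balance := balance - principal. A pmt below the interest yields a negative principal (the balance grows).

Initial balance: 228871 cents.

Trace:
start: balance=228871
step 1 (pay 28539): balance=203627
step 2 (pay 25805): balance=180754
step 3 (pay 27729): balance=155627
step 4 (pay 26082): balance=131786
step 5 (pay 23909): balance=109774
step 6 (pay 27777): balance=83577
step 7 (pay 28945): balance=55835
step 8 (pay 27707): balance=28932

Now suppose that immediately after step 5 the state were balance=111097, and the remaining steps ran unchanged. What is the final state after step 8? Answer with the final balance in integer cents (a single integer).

30312

state after step 5 := balance=111097
step 6 (pay 27777): balance=84919
step 7 (pay 28945): balance=57196
step 8 (pay 27707): balance=30312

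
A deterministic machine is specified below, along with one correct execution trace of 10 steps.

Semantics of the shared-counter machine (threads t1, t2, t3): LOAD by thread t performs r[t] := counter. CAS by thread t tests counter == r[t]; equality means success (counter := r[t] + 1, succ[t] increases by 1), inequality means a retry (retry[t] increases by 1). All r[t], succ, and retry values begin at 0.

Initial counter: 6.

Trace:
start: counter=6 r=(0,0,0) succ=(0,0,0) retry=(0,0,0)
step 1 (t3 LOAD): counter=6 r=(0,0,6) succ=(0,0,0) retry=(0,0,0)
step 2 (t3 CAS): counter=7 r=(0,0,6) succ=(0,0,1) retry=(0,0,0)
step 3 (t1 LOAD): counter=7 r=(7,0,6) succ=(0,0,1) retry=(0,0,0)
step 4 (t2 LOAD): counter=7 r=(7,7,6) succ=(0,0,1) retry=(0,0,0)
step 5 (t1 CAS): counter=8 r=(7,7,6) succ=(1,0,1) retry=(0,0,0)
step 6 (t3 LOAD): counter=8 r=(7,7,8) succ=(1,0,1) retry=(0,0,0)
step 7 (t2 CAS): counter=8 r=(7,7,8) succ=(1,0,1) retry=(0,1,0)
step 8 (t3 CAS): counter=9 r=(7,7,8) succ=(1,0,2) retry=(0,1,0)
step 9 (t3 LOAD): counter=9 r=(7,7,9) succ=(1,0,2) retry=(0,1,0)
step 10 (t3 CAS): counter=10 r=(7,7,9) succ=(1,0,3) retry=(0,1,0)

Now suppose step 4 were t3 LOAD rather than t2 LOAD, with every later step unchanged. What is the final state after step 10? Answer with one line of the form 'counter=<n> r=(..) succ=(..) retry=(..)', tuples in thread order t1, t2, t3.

(re-executing from step 4 with the substitution; state before step 4: counter=7 r=(7,0,6) succ=(0,0,1) retry=(0,0,0))
step 4 (t3 LOAD): counter=7 r=(7,0,7) succ=(0,0,1) retry=(0,0,0)
step 5 (t1 CAS): counter=8 r=(7,0,7) succ=(1,0,1) retry=(0,0,0)
step 6 (t3 LOAD): counter=8 r=(7,0,8) succ=(1,0,1) retry=(0,0,0)
step 7 (t2 CAS): counter=8 r=(7,0,8) succ=(1,0,1) retry=(0,1,0)
step 8 (t3 CAS): counter=9 r=(7,0,8) succ=(1,0,2) retry=(0,1,0)
step 9 (t3 LOAD): counter=9 r=(7,0,9) succ=(1,0,2) retry=(0,1,0)
step 10 (t3 CAS): counter=10 r=(7,0,9) succ=(1,0,3) retry=(0,1,0)

counter=10 r=(7,0,9) succ=(1,0,3) retry=(0,1,0)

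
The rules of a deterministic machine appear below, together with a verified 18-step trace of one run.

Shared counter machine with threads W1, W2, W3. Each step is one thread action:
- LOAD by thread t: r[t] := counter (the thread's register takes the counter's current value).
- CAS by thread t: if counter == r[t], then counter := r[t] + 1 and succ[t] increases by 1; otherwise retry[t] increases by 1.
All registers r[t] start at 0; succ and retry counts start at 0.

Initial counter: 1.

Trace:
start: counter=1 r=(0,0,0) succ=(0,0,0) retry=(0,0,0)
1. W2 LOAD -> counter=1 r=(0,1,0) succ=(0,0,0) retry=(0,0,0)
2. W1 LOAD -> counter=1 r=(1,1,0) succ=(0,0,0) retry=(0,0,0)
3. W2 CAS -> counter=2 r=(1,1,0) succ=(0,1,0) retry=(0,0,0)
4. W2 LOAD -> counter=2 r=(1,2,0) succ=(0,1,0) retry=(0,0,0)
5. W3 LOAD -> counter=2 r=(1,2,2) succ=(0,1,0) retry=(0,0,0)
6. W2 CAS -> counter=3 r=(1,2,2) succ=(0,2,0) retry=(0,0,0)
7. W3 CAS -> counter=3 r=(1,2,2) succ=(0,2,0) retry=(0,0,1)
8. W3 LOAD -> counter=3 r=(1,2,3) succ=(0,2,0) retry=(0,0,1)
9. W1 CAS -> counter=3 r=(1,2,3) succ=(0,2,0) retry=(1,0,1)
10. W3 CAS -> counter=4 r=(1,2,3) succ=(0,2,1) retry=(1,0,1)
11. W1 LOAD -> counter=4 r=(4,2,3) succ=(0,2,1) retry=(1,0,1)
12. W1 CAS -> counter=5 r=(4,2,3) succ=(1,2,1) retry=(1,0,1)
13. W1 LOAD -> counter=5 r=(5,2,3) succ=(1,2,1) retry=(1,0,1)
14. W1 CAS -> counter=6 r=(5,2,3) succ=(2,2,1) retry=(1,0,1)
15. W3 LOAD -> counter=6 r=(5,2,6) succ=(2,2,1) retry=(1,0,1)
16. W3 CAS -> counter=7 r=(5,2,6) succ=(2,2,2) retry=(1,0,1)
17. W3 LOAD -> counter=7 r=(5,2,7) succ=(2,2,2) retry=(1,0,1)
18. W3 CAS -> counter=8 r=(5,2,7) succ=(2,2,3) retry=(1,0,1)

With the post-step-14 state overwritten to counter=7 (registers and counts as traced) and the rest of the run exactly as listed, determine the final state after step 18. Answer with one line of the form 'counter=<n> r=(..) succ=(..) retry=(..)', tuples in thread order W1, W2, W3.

state after step 14 := counter=7 r=(5,2,3) succ=(2,2,1) retry=(1,0,1)
15. W3 LOAD -> counter=7 r=(5,2,7) succ=(2,2,1) retry=(1,0,1)
16. W3 CAS -> counter=8 r=(5,2,7) succ=(2,2,2) retry=(1,0,1)
17. W3 LOAD -> counter=8 r=(5,2,8) succ=(2,2,2) retry=(1,0,1)
18. W3 CAS -> counter=9 r=(5,2,8) succ=(2,2,3) retry=(1,0,1)

counter=9 r=(5,2,8) succ=(2,2,3) retry=(1,0,1)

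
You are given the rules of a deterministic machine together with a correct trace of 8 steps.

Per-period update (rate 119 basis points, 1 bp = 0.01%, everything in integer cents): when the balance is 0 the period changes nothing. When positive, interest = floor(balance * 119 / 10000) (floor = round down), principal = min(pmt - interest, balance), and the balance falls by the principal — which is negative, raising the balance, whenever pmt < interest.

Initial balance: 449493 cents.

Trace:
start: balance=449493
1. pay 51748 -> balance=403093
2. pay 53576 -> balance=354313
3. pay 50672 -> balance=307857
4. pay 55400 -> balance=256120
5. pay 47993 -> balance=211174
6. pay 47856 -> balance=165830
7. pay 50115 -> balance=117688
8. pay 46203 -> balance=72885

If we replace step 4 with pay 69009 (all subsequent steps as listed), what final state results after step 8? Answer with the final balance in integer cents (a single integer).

58617

(re-executing from step 4 with the substitution; state before step 4: balance=307857)
4. pay 69009 -> balance=242511
5. pay 47993 -> balance=197403
6. pay 47856 -> balance=151896
7. pay 50115 -> balance=103588
8. pay 46203 -> balance=58617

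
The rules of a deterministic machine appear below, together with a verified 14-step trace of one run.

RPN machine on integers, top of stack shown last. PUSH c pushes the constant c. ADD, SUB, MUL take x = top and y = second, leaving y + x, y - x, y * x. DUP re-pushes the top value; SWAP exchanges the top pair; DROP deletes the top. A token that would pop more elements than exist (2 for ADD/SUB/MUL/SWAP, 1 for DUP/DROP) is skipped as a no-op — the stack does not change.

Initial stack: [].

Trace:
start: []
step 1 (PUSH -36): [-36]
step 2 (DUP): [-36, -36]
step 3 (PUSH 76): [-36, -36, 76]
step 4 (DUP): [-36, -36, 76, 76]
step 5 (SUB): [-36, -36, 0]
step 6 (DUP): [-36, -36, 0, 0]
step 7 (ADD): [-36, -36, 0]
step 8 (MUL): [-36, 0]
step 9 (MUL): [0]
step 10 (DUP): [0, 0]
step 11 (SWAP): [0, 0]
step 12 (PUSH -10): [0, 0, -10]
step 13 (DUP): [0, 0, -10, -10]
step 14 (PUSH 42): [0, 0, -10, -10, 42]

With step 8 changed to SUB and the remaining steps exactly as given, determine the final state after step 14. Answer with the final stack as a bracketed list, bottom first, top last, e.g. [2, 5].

[1296, 1296, -10, -10, 42]

(re-executing from step 8 with the substitution; state before step 8: [-36, -36, 0])
step 8 (SUB): [-36, -36]
step 9 (MUL): [1296]
step 10 (DUP): [1296, 1296]
step 11 (SWAP): [1296, 1296]
step 12 (PUSH -10): [1296, 1296, -10]
step 13 (DUP): [1296, 1296, -10, -10]
step 14 (PUSH 42): [1296, 1296, -10, -10, 42]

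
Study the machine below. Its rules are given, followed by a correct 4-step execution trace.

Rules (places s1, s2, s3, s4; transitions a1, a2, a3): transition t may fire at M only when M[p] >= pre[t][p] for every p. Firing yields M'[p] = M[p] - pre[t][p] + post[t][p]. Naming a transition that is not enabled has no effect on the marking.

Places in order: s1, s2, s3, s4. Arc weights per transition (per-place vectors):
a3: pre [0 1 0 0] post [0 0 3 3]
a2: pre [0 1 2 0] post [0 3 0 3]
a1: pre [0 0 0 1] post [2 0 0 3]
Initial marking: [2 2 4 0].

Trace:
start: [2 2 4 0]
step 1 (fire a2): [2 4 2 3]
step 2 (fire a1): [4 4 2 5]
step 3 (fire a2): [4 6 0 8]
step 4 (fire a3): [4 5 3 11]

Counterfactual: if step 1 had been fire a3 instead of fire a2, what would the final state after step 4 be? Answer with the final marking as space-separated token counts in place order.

(re-executing from step 1 with the substitution; state before step 1: [2 2 4 0])
step 1 (fire a3): [2 1 7 3]
step 2 (fire a1): [4 1 7 5]
step 3 (fire a2): [4 3 5 8]
step 4 (fire a3): [4 2 8 11]

4 2 8 11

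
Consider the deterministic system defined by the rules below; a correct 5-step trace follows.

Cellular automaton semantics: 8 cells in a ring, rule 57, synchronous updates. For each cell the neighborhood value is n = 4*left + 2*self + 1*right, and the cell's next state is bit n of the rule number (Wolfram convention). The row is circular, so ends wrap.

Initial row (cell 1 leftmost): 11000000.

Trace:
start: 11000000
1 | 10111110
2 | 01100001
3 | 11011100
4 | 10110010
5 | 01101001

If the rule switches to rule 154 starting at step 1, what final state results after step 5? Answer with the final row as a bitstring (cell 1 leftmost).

(re-executing steps 1..5 under rule 154; state before step 1: 11000000)
1 | 10100001
2 | 00010011
3 | 10101110
4 | 00001100
5 | 00011010

00011010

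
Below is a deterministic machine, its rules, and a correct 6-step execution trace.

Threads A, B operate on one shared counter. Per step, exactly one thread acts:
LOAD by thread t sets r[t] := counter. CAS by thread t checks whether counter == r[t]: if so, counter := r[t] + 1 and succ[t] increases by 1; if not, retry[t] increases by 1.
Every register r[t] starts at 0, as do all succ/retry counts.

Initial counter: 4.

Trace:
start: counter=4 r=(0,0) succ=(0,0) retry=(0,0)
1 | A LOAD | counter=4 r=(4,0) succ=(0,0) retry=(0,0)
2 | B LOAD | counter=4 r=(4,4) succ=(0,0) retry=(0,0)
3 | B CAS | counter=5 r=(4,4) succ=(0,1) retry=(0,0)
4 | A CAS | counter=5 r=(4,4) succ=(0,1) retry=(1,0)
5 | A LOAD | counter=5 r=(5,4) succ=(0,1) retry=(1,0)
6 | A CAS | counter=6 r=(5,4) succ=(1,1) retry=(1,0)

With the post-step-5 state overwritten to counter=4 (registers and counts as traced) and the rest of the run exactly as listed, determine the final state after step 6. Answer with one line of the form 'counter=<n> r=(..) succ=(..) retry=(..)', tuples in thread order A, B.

counter=4 r=(5,4) succ=(0,1) retry=(2,0)

state after step 5 := counter=4 r=(5,4) succ=(0,1) retry=(1,0)
6 | A CAS | counter=4 r=(5,4) succ=(0,1) retry=(2,0)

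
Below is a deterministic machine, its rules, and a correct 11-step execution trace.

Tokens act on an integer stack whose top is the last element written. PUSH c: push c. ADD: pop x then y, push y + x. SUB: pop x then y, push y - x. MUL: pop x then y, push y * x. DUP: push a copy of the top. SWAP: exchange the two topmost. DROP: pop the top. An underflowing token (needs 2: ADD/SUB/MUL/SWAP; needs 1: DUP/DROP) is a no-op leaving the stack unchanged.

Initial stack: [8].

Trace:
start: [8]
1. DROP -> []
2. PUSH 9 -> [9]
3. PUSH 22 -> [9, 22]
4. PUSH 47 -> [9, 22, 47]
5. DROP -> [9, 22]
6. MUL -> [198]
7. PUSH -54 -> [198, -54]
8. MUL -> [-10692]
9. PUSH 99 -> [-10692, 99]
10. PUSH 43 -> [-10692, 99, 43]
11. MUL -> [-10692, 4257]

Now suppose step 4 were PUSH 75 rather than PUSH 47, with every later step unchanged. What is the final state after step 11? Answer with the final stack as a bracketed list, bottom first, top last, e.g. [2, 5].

[-10692, 4257]

(re-executing from step 4 with the substitution; state before step 4: [9, 22])
4. PUSH 75 -> [9, 22, 75]
5. DROP -> [9, 22]
6. MUL -> [198]
7. PUSH -54 -> [198, -54]
8. MUL -> [-10692]
9. PUSH 99 -> [-10692, 99]
10. PUSH 43 -> [-10692, 99, 43]
11. MUL -> [-10692, 4257]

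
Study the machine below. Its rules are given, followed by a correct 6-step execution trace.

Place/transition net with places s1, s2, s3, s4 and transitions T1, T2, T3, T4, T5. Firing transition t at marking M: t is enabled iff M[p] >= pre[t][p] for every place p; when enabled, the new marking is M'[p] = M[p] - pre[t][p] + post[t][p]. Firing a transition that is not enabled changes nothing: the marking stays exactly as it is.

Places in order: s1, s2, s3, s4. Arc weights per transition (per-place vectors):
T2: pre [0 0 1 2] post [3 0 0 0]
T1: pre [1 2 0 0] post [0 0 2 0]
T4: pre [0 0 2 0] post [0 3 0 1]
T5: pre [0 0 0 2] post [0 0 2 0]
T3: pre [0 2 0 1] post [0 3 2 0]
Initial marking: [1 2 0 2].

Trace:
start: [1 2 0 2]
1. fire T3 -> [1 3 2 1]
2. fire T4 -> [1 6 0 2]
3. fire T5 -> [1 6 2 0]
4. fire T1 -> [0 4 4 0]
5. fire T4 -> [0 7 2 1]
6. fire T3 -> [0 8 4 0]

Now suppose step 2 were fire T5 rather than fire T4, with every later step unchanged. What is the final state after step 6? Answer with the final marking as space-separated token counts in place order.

0 5 4 1

(re-executing from step 2 with the substitution; state before step 2: [1 3 2 1])
2. fire T5 -> [1 3 2 1]
3. fire T5 -> [1 3 2 1]
4. fire T1 -> [0 1 4 1]
5. fire T4 -> [0 4 2 2]
6. fire T3 -> [0 5 4 1]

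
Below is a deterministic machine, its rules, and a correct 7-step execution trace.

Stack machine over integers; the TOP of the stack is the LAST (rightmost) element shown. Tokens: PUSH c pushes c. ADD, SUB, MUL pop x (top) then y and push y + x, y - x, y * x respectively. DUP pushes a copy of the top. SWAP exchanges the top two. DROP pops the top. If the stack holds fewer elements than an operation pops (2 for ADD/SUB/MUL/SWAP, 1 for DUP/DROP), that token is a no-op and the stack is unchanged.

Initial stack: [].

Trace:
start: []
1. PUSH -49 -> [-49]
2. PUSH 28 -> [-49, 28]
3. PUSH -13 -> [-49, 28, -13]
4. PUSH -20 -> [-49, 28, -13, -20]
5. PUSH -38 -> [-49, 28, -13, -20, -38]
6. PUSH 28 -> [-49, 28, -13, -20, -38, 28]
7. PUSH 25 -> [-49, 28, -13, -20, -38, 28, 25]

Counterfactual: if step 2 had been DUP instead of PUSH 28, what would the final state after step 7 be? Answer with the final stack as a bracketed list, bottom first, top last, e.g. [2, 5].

(re-executing from step 2 with the substitution; state before step 2: [-49])
2. DUP -> [-49, -49]
3. PUSH -13 -> [-49, -49, -13]
4. PUSH -20 -> [-49, -49, -13, -20]
5. PUSH -38 -> [-49, -49, -13, -20, -38]
6. PUSH 28 -> [-49, -49, -13, -20, -38, 28]
7. PUSH 25 -> [-49, -49, -13, -20, -38, 28, 25]

[-49, -49, -13, -20, -38, 28, 25]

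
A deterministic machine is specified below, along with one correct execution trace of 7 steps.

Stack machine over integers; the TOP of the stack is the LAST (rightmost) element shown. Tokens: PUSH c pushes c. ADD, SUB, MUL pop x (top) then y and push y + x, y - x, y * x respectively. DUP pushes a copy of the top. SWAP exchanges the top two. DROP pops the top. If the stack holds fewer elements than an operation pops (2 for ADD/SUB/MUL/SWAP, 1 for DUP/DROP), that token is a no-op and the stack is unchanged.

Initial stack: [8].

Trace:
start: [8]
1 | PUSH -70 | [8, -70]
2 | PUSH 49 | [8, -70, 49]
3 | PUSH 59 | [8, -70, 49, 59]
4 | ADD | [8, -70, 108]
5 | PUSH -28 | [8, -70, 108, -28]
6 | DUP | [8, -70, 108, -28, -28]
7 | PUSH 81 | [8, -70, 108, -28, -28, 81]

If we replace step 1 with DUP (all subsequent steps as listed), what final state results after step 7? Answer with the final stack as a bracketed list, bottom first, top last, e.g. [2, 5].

(re-executing from step 1 with the substitution; state before step 1: [8])
1 | DUP | [8, 8]
2 | PUSH 49 | [8, 8, 49]
3 | PUSH 59 | [8, 8, 49, 59]
4 | ADD | [8, 8, 108]
5 | PUSH -28 | [8, 8, 108, -28]
6 | DUP | [8, 8, 108, -28, -28]
7 | PUSH 81 | [8, 8, 108, -28, -28, 81]

[8, 8, 108, -28, -28, 81]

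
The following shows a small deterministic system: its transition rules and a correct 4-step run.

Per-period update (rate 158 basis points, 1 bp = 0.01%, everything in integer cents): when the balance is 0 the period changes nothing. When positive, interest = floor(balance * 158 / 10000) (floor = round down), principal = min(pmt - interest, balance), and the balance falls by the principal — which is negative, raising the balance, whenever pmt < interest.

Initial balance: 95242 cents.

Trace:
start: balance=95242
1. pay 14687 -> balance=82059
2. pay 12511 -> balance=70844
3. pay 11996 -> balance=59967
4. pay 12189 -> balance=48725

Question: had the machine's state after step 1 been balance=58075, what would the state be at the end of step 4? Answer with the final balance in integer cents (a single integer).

23586

state after step 1 := balance=58075
2. pay 12511 -> balance=46481
3. pay 11996 -> balance=35219
4. pay 12189 -> balance=23586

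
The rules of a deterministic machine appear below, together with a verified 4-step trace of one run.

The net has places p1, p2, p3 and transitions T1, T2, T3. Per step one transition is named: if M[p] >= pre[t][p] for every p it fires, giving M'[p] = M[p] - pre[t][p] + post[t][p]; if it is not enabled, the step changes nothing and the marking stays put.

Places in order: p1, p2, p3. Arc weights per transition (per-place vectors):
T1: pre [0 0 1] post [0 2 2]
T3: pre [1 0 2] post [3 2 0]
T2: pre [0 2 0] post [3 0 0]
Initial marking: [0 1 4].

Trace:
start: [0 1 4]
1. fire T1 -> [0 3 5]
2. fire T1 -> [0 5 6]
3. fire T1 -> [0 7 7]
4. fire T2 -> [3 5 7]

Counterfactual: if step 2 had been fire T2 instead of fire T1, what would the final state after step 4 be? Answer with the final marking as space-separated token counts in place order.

(re-executing from step 2 with the substitution; state before step 2: [0 3 5])
2. fire T2 -> [3 1 5]
3. fire T1 -> [3 3 6]
4. fire T2 -> [6 1 6]

6 1 6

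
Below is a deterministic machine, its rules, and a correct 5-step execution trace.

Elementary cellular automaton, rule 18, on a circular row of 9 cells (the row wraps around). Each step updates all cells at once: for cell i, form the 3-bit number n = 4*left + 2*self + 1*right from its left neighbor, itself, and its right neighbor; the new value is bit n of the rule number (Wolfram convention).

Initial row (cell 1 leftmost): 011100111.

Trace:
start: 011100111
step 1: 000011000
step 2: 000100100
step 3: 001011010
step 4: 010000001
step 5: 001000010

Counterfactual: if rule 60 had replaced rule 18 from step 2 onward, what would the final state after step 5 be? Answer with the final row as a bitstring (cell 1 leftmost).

(re-executing steps 2..5 under rule 60; state before step 2: 000011000)
step 2: 000010100
step 3: 000011110
step 4: 000010001
step 5: 100011001

100011001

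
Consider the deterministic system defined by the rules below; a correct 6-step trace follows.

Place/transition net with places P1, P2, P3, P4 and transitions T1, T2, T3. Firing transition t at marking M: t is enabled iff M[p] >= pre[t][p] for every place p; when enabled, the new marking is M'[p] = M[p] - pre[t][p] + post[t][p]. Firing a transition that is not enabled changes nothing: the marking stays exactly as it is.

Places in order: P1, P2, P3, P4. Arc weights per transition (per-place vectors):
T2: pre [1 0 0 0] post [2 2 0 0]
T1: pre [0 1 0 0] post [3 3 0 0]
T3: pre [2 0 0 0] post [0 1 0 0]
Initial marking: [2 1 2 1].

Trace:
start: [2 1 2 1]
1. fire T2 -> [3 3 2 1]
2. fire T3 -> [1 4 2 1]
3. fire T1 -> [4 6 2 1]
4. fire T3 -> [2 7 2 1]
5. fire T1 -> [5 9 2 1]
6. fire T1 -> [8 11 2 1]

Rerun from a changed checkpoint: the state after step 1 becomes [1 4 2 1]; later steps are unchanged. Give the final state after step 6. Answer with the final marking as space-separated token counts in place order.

state after step 1 := [1 4 2 1]
2. fire T3 -> [1 4 2 1]
3. fire T1 -> [4 6 2 1]
4. fire T3 -> [2 7 2 1]
5. fire T1 -> [5 9 2 1]
6. fire T1 -> [8 11 2 1]

8 11 2 1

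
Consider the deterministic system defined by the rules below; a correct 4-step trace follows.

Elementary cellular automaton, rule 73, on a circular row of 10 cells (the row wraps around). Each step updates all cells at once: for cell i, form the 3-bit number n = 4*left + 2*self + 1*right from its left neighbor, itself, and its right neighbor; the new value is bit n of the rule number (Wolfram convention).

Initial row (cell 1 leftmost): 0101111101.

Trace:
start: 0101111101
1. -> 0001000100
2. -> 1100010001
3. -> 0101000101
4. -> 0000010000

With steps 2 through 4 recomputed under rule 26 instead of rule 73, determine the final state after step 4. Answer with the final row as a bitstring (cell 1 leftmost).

(re-executing steps 2..4 under rule 26; state before step 2: 0001000100)
2. -> 0010101010
3. -> 0100000001
4. -> 0010000010

0010000010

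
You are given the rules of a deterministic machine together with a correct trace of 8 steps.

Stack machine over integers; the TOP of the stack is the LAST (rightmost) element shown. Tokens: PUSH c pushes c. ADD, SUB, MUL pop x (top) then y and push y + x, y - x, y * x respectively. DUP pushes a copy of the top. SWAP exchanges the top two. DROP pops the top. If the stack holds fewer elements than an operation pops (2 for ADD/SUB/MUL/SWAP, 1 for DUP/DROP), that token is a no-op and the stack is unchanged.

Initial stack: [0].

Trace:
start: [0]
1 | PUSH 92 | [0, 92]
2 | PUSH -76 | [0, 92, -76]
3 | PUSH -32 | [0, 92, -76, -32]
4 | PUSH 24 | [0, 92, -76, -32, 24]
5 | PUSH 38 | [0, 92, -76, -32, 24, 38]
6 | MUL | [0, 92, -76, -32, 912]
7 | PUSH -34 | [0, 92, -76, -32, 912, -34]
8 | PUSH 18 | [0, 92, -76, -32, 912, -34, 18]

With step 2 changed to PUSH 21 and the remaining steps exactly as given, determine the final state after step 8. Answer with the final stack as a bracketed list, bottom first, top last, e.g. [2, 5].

[0, 92, 21, -32, 912, -34, 18]

(re-executing from step 2 with the substitution; state before step 2: [0, 92])
2 | PUSH 21 | [0, 92, 21]
3 | PUSH -32 | [0, 92, 21, -32]
4 | PUSH 24 | [0, 92, 21, -32, 24]
5 | PUSH 38 | [0, 92, 21, -32, 24, 38]
6 | MUL | [0, 92, 21, -32, 912]
7 | PUSH -34 | [0, 92, 21, -32, 912, -34]
8 | PUSH 18 | [0, 92, 21, -32, 912, -34, 18]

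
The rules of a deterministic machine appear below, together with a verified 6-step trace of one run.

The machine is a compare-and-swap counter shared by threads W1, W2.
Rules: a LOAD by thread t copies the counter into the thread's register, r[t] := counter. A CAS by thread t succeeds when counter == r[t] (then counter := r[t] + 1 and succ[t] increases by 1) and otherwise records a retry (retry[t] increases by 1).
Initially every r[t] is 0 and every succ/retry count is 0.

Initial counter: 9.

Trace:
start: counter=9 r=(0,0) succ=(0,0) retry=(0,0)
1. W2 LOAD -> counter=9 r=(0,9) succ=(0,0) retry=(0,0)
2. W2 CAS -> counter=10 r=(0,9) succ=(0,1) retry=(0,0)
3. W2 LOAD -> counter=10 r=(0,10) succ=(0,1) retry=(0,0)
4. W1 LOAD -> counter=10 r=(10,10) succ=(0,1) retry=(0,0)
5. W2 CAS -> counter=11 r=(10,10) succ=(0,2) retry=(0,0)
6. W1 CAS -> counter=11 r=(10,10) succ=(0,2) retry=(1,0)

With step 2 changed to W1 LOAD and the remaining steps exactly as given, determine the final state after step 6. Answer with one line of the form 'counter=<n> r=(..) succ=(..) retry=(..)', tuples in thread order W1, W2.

(re-executing from step 2 with the substitution; state before step 2: counter=9 r=(0,9) succ=(0,0) retry=(0,0))
2. W1 LOAD -> counter=9 r=(9,9) succ=(0,0) retry=(0,0)
3. W2 LOAD -> counter=9 r=(9,9) succ=(0,0) retry=(0,0)
4. W1 LOAD -> counter=9 r=(9,9) succ=(0,0) retry=(0,0)
5. W2 CAS -> counter=10 r=(9,9) succ=(0,1) retry=(0,0)
6. W1 CAS -> counter=10 r=(9,9) succ=(0,1) retry=(1,0)

counter=10 r=(9,9) succ=(0,1) retry=(1,0)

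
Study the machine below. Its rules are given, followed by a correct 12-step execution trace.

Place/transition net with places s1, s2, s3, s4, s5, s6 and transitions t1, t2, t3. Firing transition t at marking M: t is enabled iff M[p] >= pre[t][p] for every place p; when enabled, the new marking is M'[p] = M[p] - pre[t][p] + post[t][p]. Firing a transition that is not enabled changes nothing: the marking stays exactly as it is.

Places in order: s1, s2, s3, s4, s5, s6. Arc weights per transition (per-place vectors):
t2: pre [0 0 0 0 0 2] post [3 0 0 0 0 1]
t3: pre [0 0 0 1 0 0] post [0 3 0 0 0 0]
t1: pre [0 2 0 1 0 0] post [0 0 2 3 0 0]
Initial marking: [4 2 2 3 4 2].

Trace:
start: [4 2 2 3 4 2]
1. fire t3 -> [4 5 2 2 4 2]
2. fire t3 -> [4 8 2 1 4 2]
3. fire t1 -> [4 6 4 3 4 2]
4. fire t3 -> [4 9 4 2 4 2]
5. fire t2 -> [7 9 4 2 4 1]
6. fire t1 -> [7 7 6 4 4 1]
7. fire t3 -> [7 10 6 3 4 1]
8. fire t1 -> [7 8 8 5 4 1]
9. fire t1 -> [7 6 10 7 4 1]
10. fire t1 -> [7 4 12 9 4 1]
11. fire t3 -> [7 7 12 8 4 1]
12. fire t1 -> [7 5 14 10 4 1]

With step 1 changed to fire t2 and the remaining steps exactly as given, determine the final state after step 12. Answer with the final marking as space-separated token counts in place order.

(re-executing from step 1 with the substitution; state before step 1: [4 2 2 3 4 2])
1. fire t2 -> [7 2 2 3 4 1]
2. fire t3 -> [7 5 2 2 4 1]
3. fire t1 -> [7 3 4 4 4 1]
4. fire t3 -> [7 6 4 3 4 1]
5. fire t2 -> [7 6 4 3 4 1]
6. fire t1 -> [7 4 6 5 4 1]
7. fire t3 -> [7 7 6 4 4 1]
8. fire t1 -> [7 5 8 6 4 1]
9. fire t1 -> [7 3 10 8 4 1]
10. fire t1 -> [7 1 12 10 4 1]
11. fire t3 -> [7 4 12 9 4 1]
12. fire t1 -> [7 2 14 11 4 1]

7 2 14 11 4 1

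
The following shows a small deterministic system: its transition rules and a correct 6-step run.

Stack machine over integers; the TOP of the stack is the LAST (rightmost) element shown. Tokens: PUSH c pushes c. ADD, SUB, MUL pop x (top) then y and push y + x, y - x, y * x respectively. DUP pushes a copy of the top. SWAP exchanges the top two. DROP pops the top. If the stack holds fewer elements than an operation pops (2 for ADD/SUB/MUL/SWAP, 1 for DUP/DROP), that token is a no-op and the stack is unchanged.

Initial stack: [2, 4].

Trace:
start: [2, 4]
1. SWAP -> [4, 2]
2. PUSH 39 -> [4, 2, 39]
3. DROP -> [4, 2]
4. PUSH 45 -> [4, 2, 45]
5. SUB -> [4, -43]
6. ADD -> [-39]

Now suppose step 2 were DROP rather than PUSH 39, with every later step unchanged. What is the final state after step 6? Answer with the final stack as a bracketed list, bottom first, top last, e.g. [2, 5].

(re-executing from step 2 with the substitution; state before step 2: [4, 2])
2. DROP -> [4]
3. DROP -> []
4. PUSH 45 -> [45]
5. SUB -> [45]
6. ADD -> [45]

[45]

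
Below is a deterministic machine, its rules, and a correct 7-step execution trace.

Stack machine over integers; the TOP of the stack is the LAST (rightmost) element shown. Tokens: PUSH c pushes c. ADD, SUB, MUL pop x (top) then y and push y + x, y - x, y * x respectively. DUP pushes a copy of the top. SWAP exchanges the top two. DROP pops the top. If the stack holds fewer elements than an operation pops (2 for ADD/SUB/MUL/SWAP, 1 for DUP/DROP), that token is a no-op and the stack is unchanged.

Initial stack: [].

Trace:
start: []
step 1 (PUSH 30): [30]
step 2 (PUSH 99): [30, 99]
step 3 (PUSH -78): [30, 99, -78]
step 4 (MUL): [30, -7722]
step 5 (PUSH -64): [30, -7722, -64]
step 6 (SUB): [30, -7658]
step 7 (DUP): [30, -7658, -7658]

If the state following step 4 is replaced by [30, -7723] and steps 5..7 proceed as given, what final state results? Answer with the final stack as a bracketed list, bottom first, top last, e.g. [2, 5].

[30, -7659, -7659]

state after step 4 := [30, -7723]
step 5 (PUSH -64): [30, -7723, -64]
step 6 (SUB): [30, -7659]
step 7 (DUP): [30, -7659, -7659]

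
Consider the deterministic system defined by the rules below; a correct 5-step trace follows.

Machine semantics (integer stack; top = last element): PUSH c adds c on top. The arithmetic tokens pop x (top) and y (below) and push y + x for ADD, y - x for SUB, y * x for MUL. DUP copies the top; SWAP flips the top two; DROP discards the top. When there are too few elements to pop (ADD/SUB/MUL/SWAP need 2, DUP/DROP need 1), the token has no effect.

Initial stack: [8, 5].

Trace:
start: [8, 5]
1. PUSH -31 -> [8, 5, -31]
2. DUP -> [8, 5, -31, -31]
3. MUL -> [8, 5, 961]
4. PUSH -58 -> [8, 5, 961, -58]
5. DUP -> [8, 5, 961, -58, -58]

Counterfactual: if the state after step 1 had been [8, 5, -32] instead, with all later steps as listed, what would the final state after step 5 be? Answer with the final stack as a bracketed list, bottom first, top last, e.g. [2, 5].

state after step 1 := [8, 5, -32]
2. DUP -> [8, 5, -32, -32]
3. MUL -> [8, 5, 1024]
4. PUSH -58 -> [8, 5, 1024, -58]
5. DUP -> [8, 5, 1024, -58, -58]

[8, 5, 1024, -58, -58]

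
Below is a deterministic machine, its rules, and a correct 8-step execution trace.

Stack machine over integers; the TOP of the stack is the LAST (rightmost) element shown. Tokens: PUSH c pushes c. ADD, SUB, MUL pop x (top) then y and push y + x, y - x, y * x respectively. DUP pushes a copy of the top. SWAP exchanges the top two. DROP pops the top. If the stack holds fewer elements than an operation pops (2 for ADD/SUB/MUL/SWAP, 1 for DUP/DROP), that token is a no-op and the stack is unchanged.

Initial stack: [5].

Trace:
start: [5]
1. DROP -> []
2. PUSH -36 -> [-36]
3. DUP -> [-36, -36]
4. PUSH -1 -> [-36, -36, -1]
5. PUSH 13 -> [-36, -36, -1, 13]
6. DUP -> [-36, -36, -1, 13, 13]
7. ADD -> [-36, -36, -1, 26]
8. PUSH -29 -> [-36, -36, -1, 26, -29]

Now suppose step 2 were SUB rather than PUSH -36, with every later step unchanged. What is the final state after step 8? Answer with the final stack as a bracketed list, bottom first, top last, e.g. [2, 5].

(re-executing from step 2 with the substitution; state before step 2: [])
2. SUB -> []
3. DUP -> []
4. PUSH -1 -> [-1]
5. PUSH 13 -> [-1, 13]
6. DUP -> [-1, 13, 13]
7. ADD -> [-1, 26]
8. PUSH -29 -> [-1, 26, -29]

[-1, 26, -29]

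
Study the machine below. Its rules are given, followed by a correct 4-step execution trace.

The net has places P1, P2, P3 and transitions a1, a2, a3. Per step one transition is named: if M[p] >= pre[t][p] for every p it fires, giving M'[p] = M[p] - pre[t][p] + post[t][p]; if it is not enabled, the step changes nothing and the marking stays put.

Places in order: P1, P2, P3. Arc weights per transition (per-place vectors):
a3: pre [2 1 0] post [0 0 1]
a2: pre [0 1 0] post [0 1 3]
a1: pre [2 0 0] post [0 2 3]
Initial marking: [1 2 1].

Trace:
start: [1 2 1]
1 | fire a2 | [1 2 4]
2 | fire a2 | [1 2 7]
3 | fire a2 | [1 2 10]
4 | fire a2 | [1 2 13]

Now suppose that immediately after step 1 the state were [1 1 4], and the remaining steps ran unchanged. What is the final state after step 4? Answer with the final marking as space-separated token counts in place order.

state after step 1 := [1 1 4]
2 | fire a2 | [1 1 7]
3 | fire a2 | [1 1 10]
4 | fire a2 | [1 1 13]

1 1 13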